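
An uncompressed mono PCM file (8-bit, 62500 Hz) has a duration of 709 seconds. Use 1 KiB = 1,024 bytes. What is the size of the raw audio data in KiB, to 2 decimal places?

Bytes = 62,500 samples/s × 709 s × 1 bytes/sample × 1 ch = 44,312,500 bytes.
44,312,500 / 1,024 = 43273.93 KiB.

43273.93 KiB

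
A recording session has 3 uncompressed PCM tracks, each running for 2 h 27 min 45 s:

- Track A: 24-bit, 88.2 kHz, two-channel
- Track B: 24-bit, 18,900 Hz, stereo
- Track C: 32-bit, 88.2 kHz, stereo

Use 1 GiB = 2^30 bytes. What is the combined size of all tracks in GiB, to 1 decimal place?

11.1 GiB

2 h 27 min 45 s = 8,865 s.
Track A: 88,200 × 8,865 × 3 × 2 = 4,691,358,000 bytes.
Track B: 18,900 × 8,865 × 3 × 2 = 1,005,291,000 bytes.
Track C: 88,200 × 8,865 × 4 × 2 = 6,255,144,000 bytes.
Total = 11,951,793,000 bytes = 11.1 GiB.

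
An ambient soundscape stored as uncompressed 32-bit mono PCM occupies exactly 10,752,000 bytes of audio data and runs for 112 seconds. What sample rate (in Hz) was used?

Bytes = sample_rate × seconds × bytes_per_sample × channels.
sample_rate = 10,752,000 / (112 × 4 × 1) = 10,752,000 / 448 = 24,000 Hz.

24,000 Hz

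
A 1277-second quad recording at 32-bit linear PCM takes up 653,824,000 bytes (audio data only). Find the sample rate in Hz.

Bytes = sample_rate × seconds × bytes_per_sample × channels.
sample_rate = 653,824,000 / (1,277 × 4 × 4) = 653,824,000 / 20,432 = 32,000 Hz.

32,000 Hz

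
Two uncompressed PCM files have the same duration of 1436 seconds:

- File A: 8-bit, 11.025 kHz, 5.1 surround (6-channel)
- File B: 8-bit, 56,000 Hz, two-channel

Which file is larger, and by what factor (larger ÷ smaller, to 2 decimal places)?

File B, by a factor of 1.69

File A: 11,025 × 1 × 6 = 66,150 bytes/s.
File B: 56,000 × 1 × 2 = 112,000 bytes/s.
File B is larger; ratio = 160,832,000 / 94,991,400 = 1.69.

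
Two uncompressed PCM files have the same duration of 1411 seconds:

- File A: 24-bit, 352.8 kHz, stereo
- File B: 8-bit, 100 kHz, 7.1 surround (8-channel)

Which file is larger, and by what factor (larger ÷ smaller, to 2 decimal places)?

File A: 352,800 × 3 × 2 = 2,116,800 bytes/s.
File B: 100,000 × 1 × 8 = 800,000 bytes/s.
File A is larger; ratio = 2,986,804,800 / 1,128,800,000 = 2.65.

File A, by a factor of 2.65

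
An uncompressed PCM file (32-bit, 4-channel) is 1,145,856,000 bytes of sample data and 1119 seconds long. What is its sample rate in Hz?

Bytes = sample_rate × seconds × bytes_per_sample × channels.
sample_rate = 1,145,856,000 / (1,119 × 4 × 4) = 1,145,856,000 / 17,904 = 64,000 Hz.

64,000 Hz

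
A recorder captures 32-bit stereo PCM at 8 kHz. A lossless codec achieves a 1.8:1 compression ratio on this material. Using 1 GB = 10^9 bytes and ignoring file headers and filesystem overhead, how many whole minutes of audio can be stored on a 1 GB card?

468 minutes

Uncompressed byte rate = 8,000 × 4 × 2 = 64,000 bytes/s.
After 1.8:1 compression, effective rate ≈ 35555.56 bytes/s.
Capacity = 1 × 1,000,000,000 = 1,000,000,000 bytes.
1,000,000,000 / effective rate ≈ 28125 s → 468 minutes.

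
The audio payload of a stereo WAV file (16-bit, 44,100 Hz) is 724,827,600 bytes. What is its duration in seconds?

4,109 seconds

Byte rate = 44,100 × 2 × 2 = 176,400 bytes/s.
Duration = 724,827,600 / 176,400 = 4,109 s.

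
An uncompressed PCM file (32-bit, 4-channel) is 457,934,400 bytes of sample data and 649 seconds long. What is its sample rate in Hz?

Bytes = sample_rate × seconds × bytes_per_sample × channels.
sample_rate = 457,934,400 / (649 × 4 × 4) = 457,934,400 / 10,384 = 44,100 Hz.

44,100 Hz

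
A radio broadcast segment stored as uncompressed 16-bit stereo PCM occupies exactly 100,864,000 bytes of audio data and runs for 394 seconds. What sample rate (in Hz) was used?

Bytes = sample_rate × seconds × bytes_per_sample × channels.
sample_rate = 100,864,000 / (394 × 2 × 2) = 100,864,000 / 1,576 = 64,000 Hz.

64,000 Hz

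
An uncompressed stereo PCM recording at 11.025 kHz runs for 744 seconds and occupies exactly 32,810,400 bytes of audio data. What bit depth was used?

Bytes per sample = 32,810,400 / (11,025 × 744 × 2) = 32,810,400 / 16,405,200 = 2.
Bit depth = 2 × 8 = 16 bits.

16 bits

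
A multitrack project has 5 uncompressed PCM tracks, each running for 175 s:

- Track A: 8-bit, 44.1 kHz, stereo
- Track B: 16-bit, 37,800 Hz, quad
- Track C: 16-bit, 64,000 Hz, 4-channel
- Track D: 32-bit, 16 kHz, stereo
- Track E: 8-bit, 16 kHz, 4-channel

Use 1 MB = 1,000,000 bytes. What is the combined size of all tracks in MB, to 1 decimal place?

191.6 MB

Track A: 44,100 × 175 × 1 × 2 = 15,435,000 bytes.
Track B: 37,800 × 175 × 2 × 4 = 52,920,000 bytes.
Track C: 64,000 × 175 × 2 × 4 = 89,600,000 bytes.
Track D: 16,000 × 175 × 4 × 2 = 22,400,000 bytes.
Track E: 16,000 × 175 × 1 × 4 = 11,200,000 bytes.
Total = 191,555,000 bytes = 191.6 MB.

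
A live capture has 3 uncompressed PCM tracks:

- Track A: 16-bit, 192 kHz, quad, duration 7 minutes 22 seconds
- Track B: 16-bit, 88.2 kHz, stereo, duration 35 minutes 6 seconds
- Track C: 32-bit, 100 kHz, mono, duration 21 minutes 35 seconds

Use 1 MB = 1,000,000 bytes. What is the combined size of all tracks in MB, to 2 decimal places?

Track A: 7 minutes 22 seconds = 442 s; 192,000 × 442 × 2 × 4 = 678,912,000 bytes.
Track B: 35 minutes 6 seconds = 2,106 s; 88,200 × 2,106 × 2 × 2 = 742,996,800 bytes.
Track C: 21 minutes 35 seconds = 1,295 s; 100,000 × 1,295 × 4 × 1 = 518,000,000 bytes.
Total = 1,939,908,800 bytes = 1939.91 MB.

1939.91 MB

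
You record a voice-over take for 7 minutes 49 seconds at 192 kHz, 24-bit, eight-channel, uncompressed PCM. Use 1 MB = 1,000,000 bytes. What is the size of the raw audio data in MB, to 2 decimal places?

Duration = 7 minutes 49 seconds = 469 s.
Bytes = 192,000 samples/s × 469 s × 3 bytes/sample × 8 ch = 2,161,152,000 bytes.
2,161,152,000 / 1,000,000 = 2161.15 MB.

2161.15 MB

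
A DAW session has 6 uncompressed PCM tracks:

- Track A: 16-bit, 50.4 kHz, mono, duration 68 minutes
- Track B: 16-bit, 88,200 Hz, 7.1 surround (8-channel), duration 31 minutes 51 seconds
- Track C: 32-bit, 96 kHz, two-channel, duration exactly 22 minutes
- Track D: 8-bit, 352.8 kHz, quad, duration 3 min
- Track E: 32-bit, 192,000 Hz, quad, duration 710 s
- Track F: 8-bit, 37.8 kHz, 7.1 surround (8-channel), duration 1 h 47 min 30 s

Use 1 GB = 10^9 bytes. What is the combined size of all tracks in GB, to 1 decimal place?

8.5 GB

Track A: 68 minutes = 4,080 s; 50,400 × 4,080 × 2 × 1 = 411,264,000 bytes.
Track B: 31 minutes 51 seconds = 1,911 s; 88,200 × 1,911 × 2 × 8 = 2,696,803,200 bytes.
Track C: exactly 22 minutes = 1,320 s; 96,000 × 1,320 × 4 × 2 = 1,013,760,000 bytes.
Track D: 3 min = 180 s; 352,800 × 180 × 1 × 4 = 254,016,000 bytes.
Track E: 192,000 × 710 × 4 × 4 = 2,181,120,000 bytes.
Track F: 1 h 47 min 30 s = 6,450 s; 37,800 × 6,450 × 1 × 8 = 1,950,480,000 bytes.
Total = 8,507,443,200 bytes = 8.5 GB.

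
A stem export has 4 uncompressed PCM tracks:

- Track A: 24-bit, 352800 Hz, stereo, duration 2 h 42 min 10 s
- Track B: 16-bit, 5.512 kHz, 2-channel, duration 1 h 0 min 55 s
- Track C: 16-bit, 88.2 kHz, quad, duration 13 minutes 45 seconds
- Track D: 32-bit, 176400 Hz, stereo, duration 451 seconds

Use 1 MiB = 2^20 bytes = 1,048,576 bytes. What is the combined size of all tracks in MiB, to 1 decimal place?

Track A: 2 h 42 min 10 s = 9,730 s; 352,800 × 9,730 × 3 × 2 = 20,596,464,000 bytes.
Track B: 1 h 0 min 55 s = 3,655 s; 5,512 × 3,655 × 2 × 2 = 80,585,440 bytes.
Track C: 13 minutes 45 seconds = 825 s; 88,200 × 825 × 2 × 4 = 582,120,000 bytes.
Track D: 176,400 × 451 × 4 × 2 = 636,451,200 bytes.
Total = 21,895,620,640 bytes = 20881.3 MiB.

20881.3 MiB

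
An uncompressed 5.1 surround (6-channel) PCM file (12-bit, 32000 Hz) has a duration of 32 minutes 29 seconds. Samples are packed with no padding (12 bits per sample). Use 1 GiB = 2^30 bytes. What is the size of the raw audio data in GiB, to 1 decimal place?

0.5 GiB

Duration = 32 minutes 29 seconds = 1,949 s.
Bits = 32,000 × 1,949 × 12 × 6 = 4,490,496,000 bits = 561,312,000 bytes.
561,312,000 / 1,073,741,824 = 0.5 GiB.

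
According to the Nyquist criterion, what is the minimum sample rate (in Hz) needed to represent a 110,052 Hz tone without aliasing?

220,104 Hz

Minimum sample rate = 2 × 110,052 Hz = 220,104 Hz.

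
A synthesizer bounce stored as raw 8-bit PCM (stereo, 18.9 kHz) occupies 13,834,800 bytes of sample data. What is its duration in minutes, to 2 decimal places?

6.10 minutes

Byte rate = 18,900 × 1 × 2 = 37,800 bytes/s.
Duration = 13,834,800 / 37,800 = 366 s.
366 s / 60 = 6.10 minutes.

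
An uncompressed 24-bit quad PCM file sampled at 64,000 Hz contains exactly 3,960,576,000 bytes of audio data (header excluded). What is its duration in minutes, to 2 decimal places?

Byte rate = 64,000 × 3 × 4 = 768,000 bytes/s.
Duration = 3,960,576,000 / 768,000 = 5,157 s.
5,157 s / 60 = 85.95 minutes.

85.95 minutes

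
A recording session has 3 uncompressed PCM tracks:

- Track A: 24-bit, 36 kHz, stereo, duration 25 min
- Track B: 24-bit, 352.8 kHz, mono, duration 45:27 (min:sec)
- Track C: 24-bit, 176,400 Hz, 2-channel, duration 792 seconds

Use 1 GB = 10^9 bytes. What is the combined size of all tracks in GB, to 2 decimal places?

4.05 GB

Track A: 25 min = 1,500 s; 36,000 × 1,500 × 3 × 2 = 324,000,000 bytes.
Track B: 45:27 (min:sec) = 2,727 s; 352,800 × 2,727 × 3 × 1 = 2,886,256,800 bytes.
Track C: 176,400 × 792 × 3 × 2 = 838,252,800 bytes.
Total = 4,048,509,600 bytes = 4.05 GB.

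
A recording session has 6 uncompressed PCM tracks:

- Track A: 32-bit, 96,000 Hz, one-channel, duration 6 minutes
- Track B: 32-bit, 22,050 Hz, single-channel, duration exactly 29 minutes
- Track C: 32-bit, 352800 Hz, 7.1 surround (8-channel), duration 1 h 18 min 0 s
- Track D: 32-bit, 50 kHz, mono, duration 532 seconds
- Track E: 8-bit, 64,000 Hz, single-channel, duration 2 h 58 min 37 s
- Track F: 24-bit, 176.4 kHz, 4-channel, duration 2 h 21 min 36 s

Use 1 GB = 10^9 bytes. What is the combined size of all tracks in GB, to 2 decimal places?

71.90 GB

Track A: 6 minutes = 360 s; 96,000 × 360 × 4 × 1 = 138,240,000 bytes.
Track B: exactly 29 minutes = 1,740 s; 22,050 × 1,740 × 4 × 1 = 153,468,000 bytes.
Track C: 1 h 18 min 0 s = 4,680 s; 352,800 × 4,680 × 4 × 8 = 52,835,328,000 bytes.
Track D: 50,000 × 532 × 4 × 1 = 106,400,000 bytes.
Track E: 2 h 58 min 37 s = 10,717 s; 64,000 × 10,717 × 1 × 1 = 685,888,000 bytes.
Track F: 2 h 21 min 36 s = 8,496 s; 176,400 × 8,496 × 3 × 4 = 17,984,332,800 bytes.
Total = 71,903,656,800 bytes = 71.90 GB.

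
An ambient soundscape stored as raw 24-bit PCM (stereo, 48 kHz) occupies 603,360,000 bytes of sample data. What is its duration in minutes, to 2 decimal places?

Byte rate = 48,000 × 3 × 2 = 288,000 bytes/s.
Duration = 603,360,000 / 288,000 = 2,095 s.
2,095 s / 60 = 34.92 minutes.

34.92 minutes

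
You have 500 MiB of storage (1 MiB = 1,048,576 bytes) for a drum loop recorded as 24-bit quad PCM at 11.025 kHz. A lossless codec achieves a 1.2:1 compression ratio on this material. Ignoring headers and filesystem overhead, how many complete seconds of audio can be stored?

4,755 seconds

Uncompressed byte rate = 11,025 × 3 × 4 = 132,300 bytes/s.
After 1.2:1 compression, effective rate ≈ 110250 bytes/s.
Capacity = 500 × 1,048,576 = 524,288,000 bytes.
524,288,000 / effective rate ≈ 4755.45 s → 4,755 seconds.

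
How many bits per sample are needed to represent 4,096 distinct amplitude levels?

log2(4,096) = 12.

12 bits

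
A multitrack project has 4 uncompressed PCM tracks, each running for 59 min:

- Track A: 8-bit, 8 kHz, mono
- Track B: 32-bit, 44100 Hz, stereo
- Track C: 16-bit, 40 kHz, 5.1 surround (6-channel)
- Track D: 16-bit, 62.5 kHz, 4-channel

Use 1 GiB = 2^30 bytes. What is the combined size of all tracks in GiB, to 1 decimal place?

4.4 GiB

59 min = 3,540 s.
Track A: 8,000 × 3,540 × 1 × 1 = 28,320,000 bytes.
Track B: 44,100 × 3,540 × 4 × 2 = 1,248,912,000 bytes.
Track C: 40,000 × 3,540 × 2 × 6 = 1,699,200,000 bytes.
Track D: 62,500 × 3,540 × 2 × 4 = 1,770,000,000 bytes.
Total = 4,746,432,000 bytes = 4.4 GiB.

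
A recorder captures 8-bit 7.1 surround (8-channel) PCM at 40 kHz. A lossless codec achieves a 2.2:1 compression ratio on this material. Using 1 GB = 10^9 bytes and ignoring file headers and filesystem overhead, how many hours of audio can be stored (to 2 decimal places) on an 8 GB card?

Uncompressed byte rate = 40,000 × 1 × 8 = 320,000 bytes/s.
After 2.2:1 compression, effective rate ≈ 145454.55 bytes/s.
Capacity = 8 × 1,000,000,000 = 8,000,000,000 bytes.
8,000,000,000 / effective rate ≈ 55000 s → 15.28 hours.

15.28 hours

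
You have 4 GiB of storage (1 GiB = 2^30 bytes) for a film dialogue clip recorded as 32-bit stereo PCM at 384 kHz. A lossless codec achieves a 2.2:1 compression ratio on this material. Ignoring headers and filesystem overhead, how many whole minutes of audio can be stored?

51 minutes

Uncompressed byte rate = 384,000 × 4 × 2 = 3,072,000 bytes/s.
After 2.2:1 compression, effective rate ≈ 1396363.64 bytes/s.
Capacity = 4 × 1,073,741,824 = 4,294,967,296 bytes.
4,294,967,296 / effective rate ≈ 3075.82 s → 51 minutes.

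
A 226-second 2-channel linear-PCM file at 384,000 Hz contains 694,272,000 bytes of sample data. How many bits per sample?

Bytes per sample = 694,272,000 / (384,000 × 226 × 2) = 694,272,000 / 173,568,000 = 4.
Bit depth = 4 × 8 = 32 bits.

32 bits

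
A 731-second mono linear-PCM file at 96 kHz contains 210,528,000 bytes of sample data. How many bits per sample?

Bytes per sample = 210,528,000 / (96,000 × 731 × 1) = 210,528,000 / 70,176,000 = 3.
Bit depth = 3 × 8 = 24 bits.

24 bits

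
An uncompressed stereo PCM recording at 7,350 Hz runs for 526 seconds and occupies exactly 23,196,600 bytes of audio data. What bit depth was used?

Bytes per sample = 23,196,600 / (7,350 × 526 × 2) = 23,196,600 / 7,732,200 = 3.
Bit depth = 3 × 8 = 24 bits.

24 bits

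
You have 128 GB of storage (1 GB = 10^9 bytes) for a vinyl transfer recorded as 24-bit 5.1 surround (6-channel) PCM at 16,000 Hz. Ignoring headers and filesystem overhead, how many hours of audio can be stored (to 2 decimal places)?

Uncompressed byte rate = 16,000 × 3 × 6 = 288,000 bytes/s.
Capacity = 128 × 1,000,000,000 = 128,000,000,000 bytes.
128,000,000,000 / 288,000 ≈ 444444.44 s → 123.46 hours.

123.46 hours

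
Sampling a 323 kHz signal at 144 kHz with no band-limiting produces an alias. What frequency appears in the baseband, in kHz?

35 kHz

Nyquist = 144,000/2 = 72,000 Hz; 323,000 Hz exceeds it.
Alias = |323,000 − 2×144,000| = |323,000 − 288,000| = 35,000 Hz = 35 kHz.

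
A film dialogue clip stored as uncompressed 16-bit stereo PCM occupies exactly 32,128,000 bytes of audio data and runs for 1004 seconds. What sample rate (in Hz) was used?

Bytes = sample_rate × seconds × bytes_per_sample × channels.
sample_rate = 32,128,000 / (1,004 × 2 × 2) = 32,128,000 / 4,016 = 8,000 Hz.

8,000 Hz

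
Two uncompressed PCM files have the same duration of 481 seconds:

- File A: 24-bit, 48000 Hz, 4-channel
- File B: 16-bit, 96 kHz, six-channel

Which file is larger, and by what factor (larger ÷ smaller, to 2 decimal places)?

File B, by a factor of 2.00

File A: 48,000 × 3 × 4 = 576,000 bytes/s.
File B: 96,000 × 2 × 6 = 1,152,000 bytes/s.
File B is larger; ratio = 554,112,000 / 277,056,000 = 2.00.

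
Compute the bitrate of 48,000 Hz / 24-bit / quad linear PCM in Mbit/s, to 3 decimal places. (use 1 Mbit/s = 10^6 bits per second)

Bit rate = 48,000 × 24 × 4 = 4,608,000 bits/s.
= 4.608 Mbit/s.

4.608 Mbit/s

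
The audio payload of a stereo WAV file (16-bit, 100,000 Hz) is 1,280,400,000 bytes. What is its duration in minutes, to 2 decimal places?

53.35 minutes

Byte rate = 100,000 × 2 × 2 = 400,000 bytes/s.
Duration = 1,280,400,000 / 400,000 = 3,201 s.
3,201 s / 60 = 53.35 minutes.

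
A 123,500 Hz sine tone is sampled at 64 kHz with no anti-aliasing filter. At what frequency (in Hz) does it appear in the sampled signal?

Nyquist = 64,000/2 = 32,000 Hz; 123,500 Hz exceeds it.
Alias = |123,500 − 2×64,000| = |123,500 − 128,000| = 4,500 Hz.

4,500 Hz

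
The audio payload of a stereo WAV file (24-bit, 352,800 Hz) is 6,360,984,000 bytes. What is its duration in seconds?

3,005 seconds

Byte rate = 352,800 × 3 × 2 = 2,116,800 bytes/s.
Duration = 6,360,984,000 / 2,116,800 = 3,005 s.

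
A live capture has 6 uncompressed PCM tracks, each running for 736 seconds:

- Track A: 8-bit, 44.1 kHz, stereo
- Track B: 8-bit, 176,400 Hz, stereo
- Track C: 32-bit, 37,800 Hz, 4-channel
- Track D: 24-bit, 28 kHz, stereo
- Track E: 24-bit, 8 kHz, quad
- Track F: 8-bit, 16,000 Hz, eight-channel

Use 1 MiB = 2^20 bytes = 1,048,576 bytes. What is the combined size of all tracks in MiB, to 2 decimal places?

1009.20 MiB

Track A: 44,100 × 736 × 1 × 2 = 64,915,200 bytes.
Track B: 176,400 × 736 × 1 × 2 = 259,660,800 bytes.
Track C: 37,800 × 736 × 4 × 4 = 445,132,800 bytes.
Track D: 28,000 × 736 × 3 × 2 = 123,648,000 bytes.
Track E: 8,000 × 736 × 3 × 4 = 70,656,000 bytes.
Track F: 16,000 × 736 × 1 × 8 = 94,208,000 bytes.
Total = 1,058,220,800 bytes = 1009.20 MiB.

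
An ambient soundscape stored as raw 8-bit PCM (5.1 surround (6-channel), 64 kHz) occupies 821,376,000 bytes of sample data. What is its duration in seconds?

Byte rate = 64,000 × 1 × 6 = 384,000 bytes/s.
Duration = 821,376,000 / 384,000 = 2,139 s.

2,139 seconds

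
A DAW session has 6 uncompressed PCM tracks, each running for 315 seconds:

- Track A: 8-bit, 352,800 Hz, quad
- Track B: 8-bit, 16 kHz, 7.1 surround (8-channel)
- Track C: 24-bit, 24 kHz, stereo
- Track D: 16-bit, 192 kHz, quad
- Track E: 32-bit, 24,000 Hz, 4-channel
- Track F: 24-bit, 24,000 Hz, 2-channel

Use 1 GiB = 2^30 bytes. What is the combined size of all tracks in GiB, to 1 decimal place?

1.1 GiB

Track A: 352,800 × 315 × 1 × 4 = 444,528,000 bytes.
Track B: 16,000 × 315 × 1 × 8 = 40,320,000 bytes.
Track C: 24,000 × 315 × 3 × 2 = 45,360,000 bytes.
Track D: 192,000 × 315 × 2 × 4 = 483,840,000 bytes.
Track E: 24,000 × 315 × 4 × 4 = 120,960,000 bytes.
Track F: 24,000 × 315 × 3 × 2 = 45,360,000 bytes.
Total = 1,180,368,000 bytes = 1.1 GiB.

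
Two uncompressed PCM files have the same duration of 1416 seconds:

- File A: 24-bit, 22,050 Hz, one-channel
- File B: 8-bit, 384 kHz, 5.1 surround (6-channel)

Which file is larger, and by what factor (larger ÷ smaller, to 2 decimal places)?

File A: 22,050 × 3 × 1 = 66,150 bytes/s.
File B: 384,000 × 1 × 6 = 2,304,000 bytes/s.
File B is larger; ratio = 3,262,464,000 / 93,668,400 = 34.83.

File B, by a factor of 34.83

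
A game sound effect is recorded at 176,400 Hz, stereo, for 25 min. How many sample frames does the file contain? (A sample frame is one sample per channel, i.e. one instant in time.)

264,600,000 sample frames

25 min = 1,500 s.
176,400 samples/s × 1,500 s = 264,600,000 frames.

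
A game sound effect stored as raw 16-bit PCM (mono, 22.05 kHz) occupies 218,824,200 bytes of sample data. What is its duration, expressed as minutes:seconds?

Byte rate = 22,050 × 2 × 1 = 44,100 bytes/s.
Duration = 218,824,200 / 44,100 = 4,962 s.
4,962 s = 82:42.

82:42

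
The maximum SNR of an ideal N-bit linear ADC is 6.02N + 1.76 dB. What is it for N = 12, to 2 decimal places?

74.00 dB

6.02 × 12 + 1.76 = 74.00 dB.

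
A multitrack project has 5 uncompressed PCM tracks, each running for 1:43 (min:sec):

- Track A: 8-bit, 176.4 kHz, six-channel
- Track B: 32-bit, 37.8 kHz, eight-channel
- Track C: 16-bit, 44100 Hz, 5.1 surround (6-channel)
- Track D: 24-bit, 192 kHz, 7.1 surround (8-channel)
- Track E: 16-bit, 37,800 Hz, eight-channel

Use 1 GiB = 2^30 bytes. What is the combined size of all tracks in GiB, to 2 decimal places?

1:43 (min:sec) = 103 s.
Track A: 176,400 × 103 × 1 × 6 = 109,015,200 bytes.
Track B: 37,800 × 103 × 4 × 8 = 124,588,800 bytes.
Track C: 44,100 × 103 × 2 × 6 = 54,507,600 bytes.
Track D: 192,000 × 103 × 3 × 8 = 474,624,000 bytes.
Track E: 37,800 × 103 × 2 × 8 = 62,294,400 bytes.
Total = 825,030,000 bytes = 0.77 GiB.

0.77 GiB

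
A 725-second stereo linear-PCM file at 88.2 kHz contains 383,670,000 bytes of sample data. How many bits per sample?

Bytes per sample = 383,670,000 / (88,200 × 725 × 2) = 383,670,000 / 127,890,000 = 3.
Bit depth = 3 × 8 = 24 bits.

24 bits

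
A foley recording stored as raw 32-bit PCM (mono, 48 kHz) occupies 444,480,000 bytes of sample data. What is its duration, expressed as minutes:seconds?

Byte rate = 48,000 × 4 × 1 = 192,000 bytes/s.
Duration = 444,480,000 / 192,000 = 2,315 s.
2,315 s = 38:35.

38:35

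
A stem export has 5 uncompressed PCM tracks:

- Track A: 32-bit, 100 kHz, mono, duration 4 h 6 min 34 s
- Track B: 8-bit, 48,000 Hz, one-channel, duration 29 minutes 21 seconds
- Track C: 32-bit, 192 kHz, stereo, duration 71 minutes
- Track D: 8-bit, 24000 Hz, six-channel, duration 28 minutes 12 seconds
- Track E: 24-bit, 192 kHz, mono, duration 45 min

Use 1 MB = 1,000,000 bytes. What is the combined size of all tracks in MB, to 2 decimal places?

Track A: 4 h 6 min 34 s = 14,794 s; 100,000 × 14,794 × 4 × 1 = 5,917,600,000 bytes.
Track B: 29 minutes 21 seconds = 1,761 s; 48,000 × 1,761 × 1 × 1 = 84,528,000 bytes.
Track C: 71 minutes = 4,260 s; 192,000 × 4,260 × 4 × 2 = 6,543,360,000 bytes.
Track D: 28 minutes 12 seconds = 1,692 s; 24,000 × 1,692 × 1 × 6 = 243,648,000 bytes.
Track E: 45 min = 2,700 s; 192,000 × 2,700 × 3 × 1 = 1,555,200,000 bytes.
Total = 14,344,336,000 bytes = 14344.34 MB.

14344.34 MB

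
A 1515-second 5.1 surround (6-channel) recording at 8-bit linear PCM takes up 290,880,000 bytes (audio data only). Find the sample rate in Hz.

32,000 Hz

Bytes = sample_rate × seconds × bytes_per_sample × channels.
sample_rate = 290,880,000 / (1,515 × 1 × 6) = 290,880,000 / 9,090 = 32,000 Hz.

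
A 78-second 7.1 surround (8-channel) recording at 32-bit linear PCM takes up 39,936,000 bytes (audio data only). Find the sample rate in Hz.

Bytes = sample_rate × seconds × bytes_per_sample × channels.
sample_rate = 39,936,000 / (78 × 4 × 8) = 39,936,000 / 2,496 = 16,000 Hz.

16,000 Hz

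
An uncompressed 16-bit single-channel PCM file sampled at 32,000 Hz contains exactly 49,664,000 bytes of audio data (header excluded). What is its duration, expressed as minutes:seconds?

12:56

Byte rate = 32,000 × 2 × 1 = 64,000 bytes/s.
Duration = 49,664,000 / 64,000 = 776 s.
776 s = 12:56.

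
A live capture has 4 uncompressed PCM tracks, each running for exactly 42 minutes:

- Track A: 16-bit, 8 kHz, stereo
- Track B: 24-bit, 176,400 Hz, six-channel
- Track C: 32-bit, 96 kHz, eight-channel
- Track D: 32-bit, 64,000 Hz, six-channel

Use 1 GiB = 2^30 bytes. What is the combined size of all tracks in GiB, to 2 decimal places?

18.34 GiB

exactly 42 minutes = 2,520 s.
Track A: 8,000 × 2,520 × 2 × 2 = 80,640,000 bytes.
Track B: 176,400 × 2,520 × 3 × 6 = 8,001,504,000 bytes.
Track C: 96,000 × 2,520 × 4 × 8 = 7,741,440,000 bytes.
Track D: 64,000 × 2,520 × 4 × 6 = 3,870,720,000 bytes.
Total = 19,694,304,000 bytes = 18.34 GiB.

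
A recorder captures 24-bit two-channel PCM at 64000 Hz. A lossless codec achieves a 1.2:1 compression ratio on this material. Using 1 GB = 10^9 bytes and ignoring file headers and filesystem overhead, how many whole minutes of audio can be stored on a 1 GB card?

52 minutes

Uncompressed byte rate = 64,000 × 3 × 2 = 384,000 bytes/s.
After 1.2:1 compression, effective rate ≈ 320000 bytes/s.
Capacity = 1 × 1,000,000,000 = 1,000,000,000 bytes.
1,000,000,000 / effective rate ≈ 3125 s → 52 minutes.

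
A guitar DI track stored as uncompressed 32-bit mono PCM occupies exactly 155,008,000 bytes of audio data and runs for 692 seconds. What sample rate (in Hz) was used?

Bytes = sample_rate × seconds × bytes_per_sample × channels.
sample_rate = 155,008,000 / (692 × 4 × 1) = 155,008,000 / 2,768 = 56,000 Hz.

56,000 Hz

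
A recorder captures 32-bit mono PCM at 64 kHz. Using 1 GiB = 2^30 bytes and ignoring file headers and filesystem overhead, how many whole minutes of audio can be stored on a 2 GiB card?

139 minutes

Uncompressed byte rate = 64,000 × 4 × 1 = 256,000 bytes/s.
Capacity = 2 × 1,073,741,824 = 2,147,483,648 bytes.
2,147,483,648 / 256,000 ≈ 8388.61 s → 139 minutes.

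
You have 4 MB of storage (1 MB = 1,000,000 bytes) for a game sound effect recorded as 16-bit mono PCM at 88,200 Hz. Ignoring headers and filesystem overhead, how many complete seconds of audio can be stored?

22 seconds

Uncompressed byte rate = 88,200 × 2 × 1 = 176,400 bytes/s.
Capacity = 4 × 1,000,000 = 4,000,000 bytes.
4,000,000 / 176,400 ≈ 22.68 s → 22 seconds.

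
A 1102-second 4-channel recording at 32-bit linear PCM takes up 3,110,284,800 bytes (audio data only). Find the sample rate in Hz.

176,400 Hz

Bytes = sample_rate × seconds × bytes_per_sample × channels.
sample_rate = 3,110,284,800 / (1,102 × 4 × 4) = 3,110,284,800 / 17,632 = 176,400 Hz.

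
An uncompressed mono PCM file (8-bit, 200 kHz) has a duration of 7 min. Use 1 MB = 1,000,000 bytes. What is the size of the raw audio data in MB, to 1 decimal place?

84.0 MB

Duration = 7 min = 420 s.
Bytes = 200,000 samples/s × 420 s × 1 bytes/sample × 1 ch = 84,000,000 bytes.
84,000,000 / 1,000,000 = 84.0 MB.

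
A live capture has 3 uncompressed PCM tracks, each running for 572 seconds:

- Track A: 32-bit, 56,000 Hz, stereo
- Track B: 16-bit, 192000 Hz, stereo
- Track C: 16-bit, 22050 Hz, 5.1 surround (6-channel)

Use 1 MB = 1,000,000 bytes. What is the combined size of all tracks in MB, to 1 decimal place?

846.9 MB

Track A: 56,000 × 572 × 4 × 2 = 256,256,000 bytes.
Track B: 192,000 × 572 × 2 × 2 = 439,296,000 bytes.
Track C: 22,050 × 572 × 2 × 6 = 151,351,200 bytes.
Total = 846,903,200 bytes = 846.9 MB.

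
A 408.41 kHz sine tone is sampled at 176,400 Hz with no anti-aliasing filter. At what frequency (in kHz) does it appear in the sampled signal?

55.61 kHz

Nyquist = 176,400/2 = 88,200 Hz; 408,410 Hz exceeds it.
Alias = |408,410 − 2×176,400| = |408,410 − 352,800| = 55,610 Hz = 55.61 kHz.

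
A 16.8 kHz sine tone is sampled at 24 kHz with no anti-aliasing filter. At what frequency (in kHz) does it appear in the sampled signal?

Nyquist = 24,000/2 = 12,000 Hz; 16,800 Hz exceeds it.
Alias = |16,800 − 1×24,000| = |16,800 − 24,000| = 7,200 Hz = 7.2 kHz.

7.2 kHz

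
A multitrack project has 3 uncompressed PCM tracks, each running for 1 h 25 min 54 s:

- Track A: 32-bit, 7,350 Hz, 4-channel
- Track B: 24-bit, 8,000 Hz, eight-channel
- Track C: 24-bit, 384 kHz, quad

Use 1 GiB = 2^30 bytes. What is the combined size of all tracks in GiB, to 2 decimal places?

23.60 GiB

1 h 25 min 54 s = 5,154 s.
Track A: 7,350 × 5,154 × 4 × 4 = 606,110,400 bytes.
Track B: 8,000 × 5,154 × 3 × 8 = 989,568,000 bytes.
Track C: 384,000 × 5,154 × 3 × 4 = 23,749,632,000 bytes.
Total = 25,345,310,400 bytes = 23.60 GiB.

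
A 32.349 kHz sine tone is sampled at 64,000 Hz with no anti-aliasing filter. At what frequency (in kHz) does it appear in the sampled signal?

Nyquist = 64,000/2 = 32,000 Hz; 32,349 Hz exceeds it.
Alias = |32,349 − 1×64,000| = |32,349 − 64,000| = 31,651 Hz = 31.651 kHz.

31.651 kHz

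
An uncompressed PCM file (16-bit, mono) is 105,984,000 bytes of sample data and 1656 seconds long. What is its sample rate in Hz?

32,000 Hz

Bytes = sample_rate × seconds × bytes_per_sample × channels.
sample_rate = 105,984,000 / (1,656 × 2 × 1) = 105,984,000 / 3,312 = 32,000 Hz.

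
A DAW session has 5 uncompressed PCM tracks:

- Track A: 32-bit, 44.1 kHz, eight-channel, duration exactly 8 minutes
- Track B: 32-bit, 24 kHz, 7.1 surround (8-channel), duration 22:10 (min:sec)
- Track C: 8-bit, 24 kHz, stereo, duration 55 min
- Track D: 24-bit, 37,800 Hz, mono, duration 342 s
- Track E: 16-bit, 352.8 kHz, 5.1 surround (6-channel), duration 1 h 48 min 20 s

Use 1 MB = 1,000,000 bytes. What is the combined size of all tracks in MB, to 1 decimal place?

Track A: exactly 8 minutes = 480 s; 44,100 × 480 × 4 × 8 = 677,376,000 bytes.
Track B: 22:10 (min:sec) = 1,330 s; 24,000 × 1,330 × 4 × 8 = 1,021,440,000 bytes.
Track C: 55 min = 3,300 s; 24,000 × 3,300 × 1 × 2 = 158,400,000 bytes.
Track D: 37,800 × 342 × 3 × 1 = 38,782,800 bytes.
Track E: 1 h 48 min 20 s = 6,500 s; 352,800 × 6,500 × 2 × 6 = 27,518,400,000 bytes.
Total = 29,414,398,800 bytes = 29414.4 MB.

29414.4 MB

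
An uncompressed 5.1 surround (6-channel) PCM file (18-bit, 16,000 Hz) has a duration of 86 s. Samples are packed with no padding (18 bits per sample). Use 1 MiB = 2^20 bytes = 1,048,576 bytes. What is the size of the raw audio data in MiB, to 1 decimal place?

Bits = 16,000 × 86 × 18 × 6 = 148,608,000 bits = 18,576,000 bytes.
18,576,000 / 1,048,576 = 17.7 MiB.

17.7 MiB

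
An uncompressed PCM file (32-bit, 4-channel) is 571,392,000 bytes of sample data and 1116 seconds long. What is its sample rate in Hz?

Bytes = sample_rate × seconds × bytes_per_sample × channels.
sample_rate = 571,392,000 / (1,116 × 4 × 4) = 571,392,000 / 17,856 = 32,000 Hz.

32,000 Hz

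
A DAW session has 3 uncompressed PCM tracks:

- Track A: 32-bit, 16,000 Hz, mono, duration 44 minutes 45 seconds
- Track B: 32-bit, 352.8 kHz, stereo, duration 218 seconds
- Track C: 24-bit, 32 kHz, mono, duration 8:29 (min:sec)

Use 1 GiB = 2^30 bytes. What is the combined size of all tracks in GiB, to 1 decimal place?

0.8 GiB

Track A: 44 minutes 45 seconds = 2,685 s; 16,000 × 2,685 × 4 × 1 = 171,840,000 bytes.
Track B: 352,800 × 218 × 4 × 2 = 615,283,200 bytes.
Track C: 8:29 (min:sec) = 509 s; 32,000 × 509 × 3 × 1 = 48,864,000 bytes.
Total = 835,987,200 bytes = 0.8 GiB.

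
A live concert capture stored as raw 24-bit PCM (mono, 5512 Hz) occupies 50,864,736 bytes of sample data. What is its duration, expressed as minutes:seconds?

Byte rate = 5,512 × 3 × 1 = 16,536 bytes/s.
Duration = 50,864,736 / 16,536 = 3,076 s.
3,076 s = 51:16.

51:16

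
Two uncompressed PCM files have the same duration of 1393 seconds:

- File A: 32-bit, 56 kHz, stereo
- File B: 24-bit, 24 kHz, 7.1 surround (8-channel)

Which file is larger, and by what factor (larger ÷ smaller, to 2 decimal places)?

File A: 56,000 × 4 × 2 = 448,000 bytes/s.
File B: 24,000 × 3 × 8 = 576,000 bytes/s.
File B is larger; ratio = 802,368,000 / 624,064,000 = 1.29.

File B, by a factor of 1.29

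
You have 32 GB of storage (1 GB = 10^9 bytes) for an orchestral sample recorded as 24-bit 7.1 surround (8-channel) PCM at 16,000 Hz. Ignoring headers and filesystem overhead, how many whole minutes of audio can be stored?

Uncompressed byte rate = 16,000 × 3 × 8 = 384,000 bytes/s.
Capacity = 32 × 1,000,000,000 = 32,000,000,000 bytes.
32,000,000,000 / 384,000 ≈ 83333.33 s → 1,388 minutes.

1,388 minutes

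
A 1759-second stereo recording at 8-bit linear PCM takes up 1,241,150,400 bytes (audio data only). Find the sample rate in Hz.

352,800 Hz

Bytes = sample_rate × seconds × bytes_per_sample × channels.
sample_rate = 1,241,150,400 / (1,759 × 1 × 2) = 1,241,150,400 / 3,518 = 352,800 Hz.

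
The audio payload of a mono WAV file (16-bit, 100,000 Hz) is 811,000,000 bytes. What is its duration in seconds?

4,055 seconds

Byte rate = 100,000 × 2 × 1 = 200,000 bytes/s.
Duration = 811,000,000 / 200,000 = 4,055 s.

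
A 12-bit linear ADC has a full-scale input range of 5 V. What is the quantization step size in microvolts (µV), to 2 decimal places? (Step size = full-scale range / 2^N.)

5 V / 2^12 = 5 / 4,096 V = 1220.70 µV.

1220.70 µV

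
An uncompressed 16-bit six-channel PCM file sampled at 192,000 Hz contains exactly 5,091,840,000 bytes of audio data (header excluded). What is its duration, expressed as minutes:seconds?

Byte rate = 192,000 × 2 × 6 = 2,304,000 bytes/s.
Duration = 5,091,840,000 / 2,304,000 = 2,210 s.
2,210 s = 36:50.

36:50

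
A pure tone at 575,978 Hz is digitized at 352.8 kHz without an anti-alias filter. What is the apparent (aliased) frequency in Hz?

Nyquist = 352,800/2 = 176,400 Hz; 575,978 Hz exceeds it.
Alias = |575,978 − 2×352,800| = |575,978 − 705,600| = 129,622 Hz.

129,622 Hz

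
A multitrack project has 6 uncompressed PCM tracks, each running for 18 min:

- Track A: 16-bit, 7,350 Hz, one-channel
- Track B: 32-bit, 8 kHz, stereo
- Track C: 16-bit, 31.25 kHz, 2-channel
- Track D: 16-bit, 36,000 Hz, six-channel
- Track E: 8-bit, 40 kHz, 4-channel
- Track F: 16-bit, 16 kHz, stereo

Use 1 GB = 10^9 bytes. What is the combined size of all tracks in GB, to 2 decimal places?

0.93 GB

18 min = 1,080 s.
Track A: 7,350 × 1,080 × 2 × 1 = 15,876,000 bytes.
Track B: 8,000 × 1,080 × 4 × 2 = 69,120,000 bytes.
Track C: 31,250 × 1,080 × 2 × 2 = 135,000,000 bytes.
Track D: 36,000 × 1,080 × 2 × 6 = 466,560,000 bytes.
Track E: 40,000 × 1,080 × 1 × 4 = 172,800,000 bytes.
Track F: 16,000 × 1,080 × 2 × 2 = 69,120,000 bytes.
Total = 928,476,000 bytes = 0.93 GB.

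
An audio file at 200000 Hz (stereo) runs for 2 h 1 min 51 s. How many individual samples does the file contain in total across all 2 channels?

2 h 1 min 51 s = 7,311 s.
200,000 × 7,311 s × 2 ch = 2,924,400,000 samples.

2,924,400,000 samples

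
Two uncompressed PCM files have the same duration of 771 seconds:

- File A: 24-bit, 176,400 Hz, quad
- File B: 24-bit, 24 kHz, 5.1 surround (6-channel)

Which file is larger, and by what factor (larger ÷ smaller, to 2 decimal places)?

File A: 176,400 × 3 × 4 = 2,116,800 bytes/s.
File B: 24,000 × 3 × 6 = 432,000 bytes/s.
File A is larger; ratio = 1,632,052,800 / 333,072,000 = 4.90.

File A, by a factor of 4.90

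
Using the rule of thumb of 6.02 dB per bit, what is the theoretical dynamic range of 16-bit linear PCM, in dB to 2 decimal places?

96.32 dB

16 × 6.02 = 96.32 dB.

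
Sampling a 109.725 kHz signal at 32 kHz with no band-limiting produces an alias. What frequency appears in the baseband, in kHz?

Nyquist = 32,000/2 = 16,000 Hz; 109,725 Hz exceeds it.
Alias = |109,725 − 3×32,000| = |109,725 − 96,000| = 13,725 Hz = 13.725 kHz.

13.725 kHz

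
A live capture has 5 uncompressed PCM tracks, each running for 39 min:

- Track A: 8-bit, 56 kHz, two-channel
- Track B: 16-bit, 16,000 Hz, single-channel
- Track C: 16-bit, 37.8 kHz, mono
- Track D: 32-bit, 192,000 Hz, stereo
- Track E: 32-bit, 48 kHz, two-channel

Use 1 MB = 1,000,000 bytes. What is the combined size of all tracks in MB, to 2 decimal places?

5006.66 MB

39 min = 2,340 s.
Track A: 56,000 × 2,340 × 1 × 2 = 262,080,000 bytes.
Track B: 16,000 × 2,340 × 2 × 1 = 74,880,000 bytes.
Track C: 37,800 × 2,340 × 2 × 1 = 176,904,000 bytes.
Track D: 192,000 × 2,340 × 4 × 2 = 3,594,240,000 bytes.
Track E: 48,000 × 2,340 × 4 × 2 = 898,560,000 bytes.
Total = 5,006,664,000 bytes = 5006.66 MB.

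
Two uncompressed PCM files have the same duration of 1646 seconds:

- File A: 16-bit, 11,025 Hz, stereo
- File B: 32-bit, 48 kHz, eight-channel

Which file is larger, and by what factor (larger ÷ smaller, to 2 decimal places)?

File B, by a factor of 34.83

File A: 11,025 × 2 × 2 = 44,100 bytes/s.
File B: 48,000 × 4 × 8 = 1,536,000 bytes/s.
File B is larger; ratio = 2,528,256,000 / 72,588,600 = 34.83.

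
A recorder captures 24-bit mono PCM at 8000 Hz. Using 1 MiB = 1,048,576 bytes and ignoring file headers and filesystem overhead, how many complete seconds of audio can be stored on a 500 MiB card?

Uncompressed byte rate = 8,000 × 3 × 1 = 24,000 bytes/s.
Capacity = 500 × 1,048,576 = 524,288,000 bytes.
524,288,000 / 24,000 ≈ 21845.33 s → 21,845 seconds.

21,845 seconds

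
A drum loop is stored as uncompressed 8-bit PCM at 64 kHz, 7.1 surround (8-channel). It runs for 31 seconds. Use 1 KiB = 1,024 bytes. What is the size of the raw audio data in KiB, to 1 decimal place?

15500.0 KiB

Bytes = 64,000 samples/s × 31 s × 1 bytes/sample × 8 ch = 15,872,000 bytes.
15,872,000 / 1,024 = 15500.0 KiB.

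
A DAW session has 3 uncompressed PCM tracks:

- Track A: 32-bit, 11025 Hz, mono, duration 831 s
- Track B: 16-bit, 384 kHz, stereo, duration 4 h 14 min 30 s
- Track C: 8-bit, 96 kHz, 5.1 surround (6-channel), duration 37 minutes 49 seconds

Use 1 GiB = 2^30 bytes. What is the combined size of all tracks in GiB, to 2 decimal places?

Track A: 11,025 × 831 × 4 × 1 = 36,647,100 bytes.
Track B: 4 h 14 min 30 s = 15,270 s; 384,000 × 15,270 × 2 × 2 = 23,454,720,000 bytes.
Track C: 37 minutes 49 seconds = 2,269 s; 96,000 × 2,269 × 1 × 6 = 1,306,944,000 bytes.
Total = 24,798,311,100 bytes = 23.10 GiB.

23.10 GiB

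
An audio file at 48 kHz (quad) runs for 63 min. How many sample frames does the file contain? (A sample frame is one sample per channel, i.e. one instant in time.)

63 min = 3,780 s.
48,000 samples/s × 3,780 s = 181,440,000 frames.

181,440,000 sample frames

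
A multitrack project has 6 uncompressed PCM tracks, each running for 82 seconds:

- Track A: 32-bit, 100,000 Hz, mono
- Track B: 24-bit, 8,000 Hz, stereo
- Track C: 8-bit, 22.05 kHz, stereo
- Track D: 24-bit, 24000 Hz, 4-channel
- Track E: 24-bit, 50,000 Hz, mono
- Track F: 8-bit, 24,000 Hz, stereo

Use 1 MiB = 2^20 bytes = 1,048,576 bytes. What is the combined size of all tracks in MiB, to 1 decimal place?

Track A: 100,000 × 82 × 4 × 1 = 32,800,000 bytes.
Track B: 8,000 × 82 × 3 × 2 = 3,936,000 bytes.
Track C: 22,050 × 82 × 1 × 2 = 3,616,200 bytes.
Track D: 24,000 × 82 × 3 × 4 = 23,616,000 bytes.
Track E: 50,000 × 82 × 3 × 1 = 12,300,000 bytes.
Track F: 24,000 × 82 × 1 × 2 = 3,936,000 bytes.
Total = 80,204,200 bytes = 76.5 MiB.

76.5 MiB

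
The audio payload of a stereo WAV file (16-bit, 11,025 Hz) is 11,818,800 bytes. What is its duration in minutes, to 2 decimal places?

Byte rate = 11,025 × 2 × 2 = 44,100 bytes/s.
Duration = 11,818,800 / 44,100 = 268 s.
268 s / 60 = 4.47 minutes.

4.47 minutes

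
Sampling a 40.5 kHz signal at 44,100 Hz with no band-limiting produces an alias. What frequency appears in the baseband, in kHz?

Nyquist = 44,100/2 = 22,050 Hz; 40,500 Hz exceeds it.
Alias = |40,500 − 1×44,100| = |40,500 − 44,100| = 3,600 Hz = 3.6 kHz.

3.6 kHz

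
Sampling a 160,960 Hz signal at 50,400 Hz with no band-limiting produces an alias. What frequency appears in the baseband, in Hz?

Nyquist = 50,400/2 = 25,200 Hz; 160,960 Hz exceeds it.
Alias = |160,960 − 3×50,400| = |160,960 − 151,200| = 9,760 Hz.

9,760 Hz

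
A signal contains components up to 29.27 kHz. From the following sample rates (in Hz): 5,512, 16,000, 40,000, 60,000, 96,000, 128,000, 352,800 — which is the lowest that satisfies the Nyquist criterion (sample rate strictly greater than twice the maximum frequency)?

60,000 Hz

Need sample rate > 2 × 29,270 = 58,540 Hz.
Lowest listed rate above 58,540 Hz is 60,000 Hz.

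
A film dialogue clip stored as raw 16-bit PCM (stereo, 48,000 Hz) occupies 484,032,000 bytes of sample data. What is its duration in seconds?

2,521 seconds

Byte rate = 48,000 × 2 × 2 = 192,000 bytes/s.
Duration = 484,032,000 / 192,000 = 2,521 s.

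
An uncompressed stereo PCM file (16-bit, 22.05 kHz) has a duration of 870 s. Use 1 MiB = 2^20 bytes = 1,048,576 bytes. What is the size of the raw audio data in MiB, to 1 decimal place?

Bytes = 22,050 samples/s × 870 s × 2 bytes/sample × 2 ch = 76,734,000 bytes.
76,734,000 / 1,048,576 = 73.2 MiB.

73.2 MiB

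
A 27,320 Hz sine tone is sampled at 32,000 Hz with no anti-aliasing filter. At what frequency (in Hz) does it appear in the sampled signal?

4,680 Hz

Nyquist = 32,000/2 = 16,000 Hz; 27,320 Hz exceeds it.
Alias = |27,320 − 1×32,000| = |27,320 − 32,000| = 4,680 Hz.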